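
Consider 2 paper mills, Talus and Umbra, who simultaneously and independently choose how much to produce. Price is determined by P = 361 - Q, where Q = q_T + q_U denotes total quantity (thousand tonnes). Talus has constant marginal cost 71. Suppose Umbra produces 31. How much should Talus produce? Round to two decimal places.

129.50

With the rival's output fixed at 31, Talus's profit is π_T = (361 - 31 - q_T)q_T - (71q_T) = (330 - q_T)q_T - (71q_T).
∂π_T/∂q_T = 259 - 2q_T = 0, so q_T = 259/2.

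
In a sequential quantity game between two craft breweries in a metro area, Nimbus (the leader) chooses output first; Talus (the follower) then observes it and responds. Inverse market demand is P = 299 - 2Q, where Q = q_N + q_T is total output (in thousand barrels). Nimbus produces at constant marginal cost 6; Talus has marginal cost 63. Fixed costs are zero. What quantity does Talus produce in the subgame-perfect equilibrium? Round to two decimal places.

The follower Talus best-responds to any q_N: π_T = (299 - 2Q)q_T - 63q_T.
Follower FOC: 236 - 2q_N - 4q_T = 0, so q_T(q_N) = (236 - 2q_N)/4.
The leader anticipates this reaction. Substituting into P = 299 - 2Q gives P = 181 - q_N, so π_N = (181 - q_N)q_N - 6q_N.
The leader's first-order condition 175 - 2q_N = 0 yields q_N = 175/2.
Then q_T = (236 - 2·(175/2))/4 = 61/4.

15.25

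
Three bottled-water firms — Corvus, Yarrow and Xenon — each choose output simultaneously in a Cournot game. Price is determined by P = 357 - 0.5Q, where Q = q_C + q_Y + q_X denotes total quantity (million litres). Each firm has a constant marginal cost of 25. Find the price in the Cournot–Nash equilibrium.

A representative firm's profit is π_i = q_i(357 - 0.5Q) - 25q_i.
First-order condition (treating rivals' output as given): 332 - q_i - (1/2)·Σ_{j≠i} q_j = 0.
With identical firms every q_j equals q_i, so Σ_{j≠i} q_j = 2q_i and 332 = 2q_i, giving q_i = 166.
Total output Q = 498, so price P = 357 - (1/2)·498 = 108.

108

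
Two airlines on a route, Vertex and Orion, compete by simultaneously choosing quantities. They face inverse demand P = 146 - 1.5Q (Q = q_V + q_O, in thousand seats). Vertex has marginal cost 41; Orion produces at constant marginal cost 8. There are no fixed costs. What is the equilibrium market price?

65

Vertex's profit: π_V = (146 - 1.5Q)q_V - (41q_V). Setting ∂π_V/∂q_V = 0: 105 - 3q_V - (3/2)(q_O) = 0.
Orion's profit: π_O = (146 - 1.5Q)q_O - (8q_O). Setting ∂π_O/∂q_O = 0: 138 - 3q_O - (3/2)(q_V) = 0.
Best responses: q_V = (105 - (3/2)q_O)/3, q_O = (138 - (3/2)q_V)/3.
Substituting one into the other gives q_V = 16 and q_O = 38.
Total output Q = 54, so price P = 146 - (3/2)·54 = 65.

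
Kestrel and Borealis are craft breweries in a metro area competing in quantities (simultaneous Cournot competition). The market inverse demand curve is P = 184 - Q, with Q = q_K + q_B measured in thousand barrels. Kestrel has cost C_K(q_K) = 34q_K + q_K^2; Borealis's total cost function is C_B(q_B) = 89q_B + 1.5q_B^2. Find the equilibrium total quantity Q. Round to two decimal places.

Kestrel's profit: π_K = (184 - Q)q_K - (34q_K + q_K²). Setting ∂π_K/∂q_K = 0: 150 - 4q_K - (q_B) = 0.
Borealis's first-order condition: 95 - 5q_B - (q_K) = 0.
So q_K = (150 - q_B)/4 and q_B = (95 - q_K)/5.
Substituting one into the other gives q_K = 655/19 and q_B = 230/19.
Total output Q = 655/19 + 230/19 = 885/19.

46.58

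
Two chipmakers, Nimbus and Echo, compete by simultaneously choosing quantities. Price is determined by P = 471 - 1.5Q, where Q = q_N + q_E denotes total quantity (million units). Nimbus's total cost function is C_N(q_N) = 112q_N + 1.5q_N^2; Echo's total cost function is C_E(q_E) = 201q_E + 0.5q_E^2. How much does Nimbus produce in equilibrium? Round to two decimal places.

47.40

Nimbus's profit: π_N = (471 - 1.5Q)q_N - (112q_N + (3/2)q_N²). Setting ∂π_N/∂q_N = 0: 359 - 6q_N - (3/2)(q_E) = 0.
Echo's first-order condition: 270 - 4q_E - (3/2)(q_N) = 0.
Best responses: q_N = (359 - (3/2)q_E)/6, q_E = (270 - (3/2)q_N)/4.
Solving the pair: q_N = 47.4023, q_E = 1442/29.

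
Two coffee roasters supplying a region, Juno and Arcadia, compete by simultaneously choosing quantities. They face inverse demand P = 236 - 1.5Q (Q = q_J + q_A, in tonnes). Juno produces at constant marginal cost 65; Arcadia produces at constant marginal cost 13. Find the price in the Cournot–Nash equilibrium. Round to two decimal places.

Juno's profit: π_J = (236 - 1.5Q)q_J - (65q_J). Setting ∂π_J/∂q_J = 0: 171 - 3q_J - (3/2)(q_A) = 0.
Arcadia's profit: π_A = (236 - 1.5Q)q_A - (13q_A). Setting ∂π_A/∂q_A = 0: 223 - 3q_A - (3/2)(q_J) = 0.
Rearranging gives the reaction functions q_J = (171 - (3/2)q_A)/3 and q_A = (223 - (3/2)q_J)/3.
Substituting one into the other gives q_J = 238/9 and q_A = 550/9.
Total output Q = 788/9, so price P = 236 - (3/2)·(788/9) = 314/3.

104.67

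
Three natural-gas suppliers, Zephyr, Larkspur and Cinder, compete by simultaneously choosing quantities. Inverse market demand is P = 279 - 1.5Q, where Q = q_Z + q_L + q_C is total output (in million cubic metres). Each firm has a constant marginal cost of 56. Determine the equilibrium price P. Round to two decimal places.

111.75

A representative firm's profit is π_i = q_i(279 - 1.5Q) - 56q_i.
Setting ∂π_i/∂q_i = 0 with rivals' quantities fixed: 223 - 3q_i - (3/2)·Σ_{j≠i} q_j = 0.
By symmetry each firm produces the same amount; substituting Σ_{j≠i} q_j = 2q_i yields q_i = 223/6.
Total output Q = 223/2, so price P = 279 - (3/2)·(223/2) = 447/4.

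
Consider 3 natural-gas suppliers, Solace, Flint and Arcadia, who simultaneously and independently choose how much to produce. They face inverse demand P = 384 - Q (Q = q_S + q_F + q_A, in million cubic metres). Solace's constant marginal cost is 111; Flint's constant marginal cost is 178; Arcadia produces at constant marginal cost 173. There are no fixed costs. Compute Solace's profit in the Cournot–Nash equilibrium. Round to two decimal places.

10100.25

Solace's profit: π_S = (384 - Q)q_S - (111q_S). Setting ∂π_S/∂q_S = 0: 273 - 2q_S - (q_F + q_A) = 0.
Flint's first-order condition: 206 - 2q_F - (q_S + q_A) = 0.
Arcadia's profit: π_A = (384 - Q)q_A - (173q_A). Setting ∂π_A/∂q_A = 0: 211 - 2q_A - (q_S + q_F) = 0.
Summing all 3 equations gives 690 − 4Q = 0, hence Q = 345/2.
Back-substituting: q_S = (273 − 345/2) = 201/2, q_F = (206 − 345/2) = 67/2, q_A = (211 − 345/2) = 77/2.
Price P = 384 - 345/2 = 423/2.
Solace's profit: (423/2 - 111)·(201/2) = 10100.2500.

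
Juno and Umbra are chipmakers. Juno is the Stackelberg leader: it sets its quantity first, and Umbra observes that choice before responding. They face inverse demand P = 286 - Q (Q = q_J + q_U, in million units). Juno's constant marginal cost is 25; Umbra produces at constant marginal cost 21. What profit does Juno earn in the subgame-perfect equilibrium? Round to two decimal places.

8256.13

Solve by backward induction. Given q_J, the follower Umbra maximises π_U = (286 - q_J - q_U)q_U - 21q_U.
Setting the follower's marginal profit to zero, 265 - q_J - 2q_U = 0, i.e. q_U = (265 - q_J)/2.
Juno substitutes q_U(q_J) into its own profit: π_J = q_J(286 - q_J - (265 - q_J)/2) - 25q_J = (307/2 - (1/2)q_J)q_J - 25q_J.
Maximising: ∂π_J/∂q_J = 257/2 - q_J = 0, giving q_J = 257/2.
Then q_U = (265 - 257/2)/2 = 273/4.
Price P = 286 - 787/4 = 357/4.
Juno's profit: (357/4 - 25)·(257/2) = 8256.1250.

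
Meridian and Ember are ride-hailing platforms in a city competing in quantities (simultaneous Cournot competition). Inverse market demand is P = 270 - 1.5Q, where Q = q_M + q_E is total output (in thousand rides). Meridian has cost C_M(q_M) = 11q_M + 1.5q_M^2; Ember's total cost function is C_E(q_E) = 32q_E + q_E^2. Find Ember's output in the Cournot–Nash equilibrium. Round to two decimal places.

Meridian's profit: π_M = (270 - 1.5Q)q_M - (11q_M + (3/2)q_M²). Setting ∂π_M/∂q_M = 0: 259 - 6q_M - (3/2)(q_E) = 0.
Ember's first-order condition: 238 - 5q_E - (3/2)(q_M) = 0.
So q_M = (259 - (3/2)q_E)/6 and q_E = (238 - (3/2)q_M)/5.
Solving the pair: q_M = 33.8018, q_E = 1386/37.

37.46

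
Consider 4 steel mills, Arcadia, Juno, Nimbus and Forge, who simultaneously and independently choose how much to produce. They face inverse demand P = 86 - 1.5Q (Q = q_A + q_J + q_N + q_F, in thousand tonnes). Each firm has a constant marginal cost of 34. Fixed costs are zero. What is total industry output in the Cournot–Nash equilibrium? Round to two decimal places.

Each firm earns π_i = (86 - 1.5Q)q_i - 34q_i.
Setting ∂π_i/∂q_i = 0 with rivals' quantities fixed: 52 - 3q_i - (3/2)·Σ_{j≠i} q_j = 0.
With identical firms every q_j equals q_i, so Σ_{j≠i} q_j = 3q_i and 52 = (15/2)q_i, giving q_i = 104/15.
Total output Q = 104/15 + 104/15 + 104/15 + 104/15 = 416/15.

27.73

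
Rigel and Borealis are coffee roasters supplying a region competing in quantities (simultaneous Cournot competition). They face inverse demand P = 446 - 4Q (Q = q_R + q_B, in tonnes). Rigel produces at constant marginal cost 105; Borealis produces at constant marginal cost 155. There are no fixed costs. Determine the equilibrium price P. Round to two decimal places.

Rigel's profit: π_R = (446 - 4Q)q_R - (105q_R). Setting ∂π_R/∂q_R = 0: 341 - 8q_R - 4(q_B) = 0.
Borealis's profit: π_B = (446 - 4Q)q_B - (155q_B). Setting ∂π_B/∂q_B = 0: 291 - 8q_B - 4(q_R) = 0.
Best responses: q_R = (341 - 4q_B)/8, q_B = (291 - 4q_R)/8.
Solving the pair: q_R = 391/12, q_B = 241/12.
Total output Q = 158/3, so price P = 446 - 4·(158/3) = 706/3.

235.33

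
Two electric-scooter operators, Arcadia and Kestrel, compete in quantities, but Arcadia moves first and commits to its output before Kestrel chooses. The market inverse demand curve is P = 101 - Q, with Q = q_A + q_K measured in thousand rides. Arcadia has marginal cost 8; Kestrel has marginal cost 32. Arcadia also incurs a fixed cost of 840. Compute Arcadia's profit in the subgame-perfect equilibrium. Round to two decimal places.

The follower Kestrel best-responds to any q_A: π_K = (101 - Q)q_K - 32q_K.
∂π_K/∂q_K = 69 - q_A - 2q_K = 0 gives the reaction function q_K = (69 - q_A)/2.
Arcadia substitutes q_K(q_A) into its own profit: π_A = q_A(101 - q_A - (69 - q_A)/2) - 8q_A = (133/2 - (1/2)q_A)q_A - 8q_A.
The leader's first-order condition 117/2 - q_A = 0 yields q_A = 117/2.
Then q_K = (69 - 117/2)/2 = 21/4.
Price P = 101 - 255/4 = 149/4.
Arcadia's profit: (149/4 - 8)·(117/2) - 840 = 871.1250.

871.13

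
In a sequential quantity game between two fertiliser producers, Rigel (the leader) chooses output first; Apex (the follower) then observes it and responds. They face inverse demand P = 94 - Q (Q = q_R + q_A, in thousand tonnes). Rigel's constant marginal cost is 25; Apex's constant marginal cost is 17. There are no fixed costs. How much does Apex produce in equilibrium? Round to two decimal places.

23.25

Solve by backward induction. Given q_R, the follower Apex maximises π_A = (94 - q_R - q_A)q_A - 17q_A.
∂π_A/∂q_A = 77 - q_R - 2q_A = 0 gives the reaction function q_A = (77 - q_R)/2.
Rigel substitutes q_A(q_R) into its own profit: π_R = q_R(94 - q_R - (77 - q_R)/2) - 25q_R = (111/2 - (1/2)q_R)q_R - 25q_R.
Maximising: ∂π_R/∂q_R = 61/2 - q_R = 0, giving q_R = 61/2.
Then q_A = (77 - 61/2)/2 = 93/4.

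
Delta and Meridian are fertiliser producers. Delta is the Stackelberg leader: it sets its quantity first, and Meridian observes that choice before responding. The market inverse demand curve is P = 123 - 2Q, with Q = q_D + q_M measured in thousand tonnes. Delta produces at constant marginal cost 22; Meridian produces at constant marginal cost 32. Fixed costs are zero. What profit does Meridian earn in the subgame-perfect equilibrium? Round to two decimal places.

157.53

Solve by backward induction. Given q_D, the follower Meridian maximises π_M = (123 - 2q_D - 2q_M)q_M - 32q_M.
Follower FOC: 91 - 2q_D - 4q_M = 0, so q_M(q_D) = (91 - 2q_D)/4.
The leader anticipates this reaction. Substituting into P = 123 - 2Q gives P = 155/2 - q_D, so π_D = (155/2 - q_D)q_D - 22q_D.
Maximising: ∂π_D/∂q_D = 111/2 - 2q_D = 0, giving q_D = 111/4.
Then q_M = (91 - 2·(111/4))/4 = 71/8.
Price P = 123 - 2·(293/8) = 199/4.
Meridian's profit: (199/4 - 32)·(71/8) = 157.5313.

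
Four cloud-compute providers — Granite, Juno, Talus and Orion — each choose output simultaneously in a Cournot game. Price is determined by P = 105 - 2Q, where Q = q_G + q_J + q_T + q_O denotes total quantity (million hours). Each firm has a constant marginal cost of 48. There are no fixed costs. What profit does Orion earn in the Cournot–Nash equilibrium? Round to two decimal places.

A representative firm's profit is π_i = q_i(105 - 2Q) - 48q_i.
First-order condition (treating rivals' output as given): 57 - 4q_i - 2·Σ_{j≠i} q_j = 0.
By symmetry each firm produces the same amount; substituting Σ_{j≠i} q_j = 3q_i yields q_i = 57/10.
Price P = 105 - 2·(114/5) = 297/5.
Orion's profit: (297/5 - 48)·(57/10) = 64.9800.

64.98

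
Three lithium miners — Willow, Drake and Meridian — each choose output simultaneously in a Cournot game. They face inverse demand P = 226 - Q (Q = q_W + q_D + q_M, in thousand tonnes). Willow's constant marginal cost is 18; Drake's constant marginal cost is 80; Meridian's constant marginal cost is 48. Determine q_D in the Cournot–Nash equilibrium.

Willow's profit: π_W = (226 - Q)q_W - (18q_W). Setting ∂π_W/∂q_W = 0: 208 - 2q_W - (q_D + q_M) = 0.
Drake's first-order condition: 146 - 2q_D - (q_W + q_M) = 0.
Meridian's first-order condition: 178 - 2q_M - (q_W + q_D) = 0.
Summing all 3 equations gives 532 − 4Q = 0, hence Q = 133.
Back-substituting: q_W = (208 − 133) = 75, q_D = (146 − 133) = 13, q_M = (178 − 133) = 45.

13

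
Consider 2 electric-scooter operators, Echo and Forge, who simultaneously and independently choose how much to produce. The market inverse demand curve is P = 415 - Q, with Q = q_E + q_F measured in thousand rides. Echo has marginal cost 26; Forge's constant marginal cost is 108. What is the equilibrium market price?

Echo's profit: π_E = (415 - Q)q_E - (26q_E). Setting ∂π_E/∂q_E = 0: 389 - 2q_E - (q_F) = 0.
Forge's first-order condition: 307 - 2q_F - (q_E) = 0.
Best responses: q_E = (389 - q_F)/2, q_F = (307 - q_E)/2.
Solving the pair: q_E = 157, q_F = 75.
Total output Q = 232, so price P = 415 - 232 = 183.

183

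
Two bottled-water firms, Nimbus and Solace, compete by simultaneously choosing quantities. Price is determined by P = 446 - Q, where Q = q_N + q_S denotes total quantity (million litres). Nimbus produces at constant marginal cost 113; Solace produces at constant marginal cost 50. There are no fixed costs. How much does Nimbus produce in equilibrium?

90

Nimbus's profit: π_N = (446 - Q)q_N - (113q_N). Setting ∂π_N/∂q_N = 0: 333 - 2q_N - (q_S) = 0.
Solace's first-order condition: 396 - 2q_S - (q_N) = 0.
So q_N = (333 - q_S)/2 and q_S = (396 - q_N)/2.
Substituting one into the other gives q_N = 90 and q_S = 153.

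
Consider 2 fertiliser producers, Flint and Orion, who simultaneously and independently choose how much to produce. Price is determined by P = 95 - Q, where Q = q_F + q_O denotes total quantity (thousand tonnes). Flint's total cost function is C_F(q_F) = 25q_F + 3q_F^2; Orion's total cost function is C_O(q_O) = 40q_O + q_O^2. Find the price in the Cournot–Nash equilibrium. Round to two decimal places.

75.81

Flint's profit: π_F = (95 - Q)q_F - (25q_F + 3q_F²). Setting ∂π_F/∂q_F = 0: 70 - 8q_F - (q_O) = 0.
Orion's first-order condition: 55 - 4q_O - (q_F) = 0.
So q_F = (70 - q_O)/8 and q_O = (55 - q_F)/4.
Substituting one into the other gives q_F = 225/31 and q_O = 370/31.
Total output Q = 595/31, so price P = 95 - 595/31 = 75.8065.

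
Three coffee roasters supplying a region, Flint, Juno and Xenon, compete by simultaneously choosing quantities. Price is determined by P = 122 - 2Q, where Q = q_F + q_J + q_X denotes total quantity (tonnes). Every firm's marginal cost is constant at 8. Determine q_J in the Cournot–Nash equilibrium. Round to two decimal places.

Each firm earns π_i = (122 - 2Q)q_i - 8q_i.
First-order condition (treating rivals' output as given): 114 - 4q_i - 2·Σ_{j≠i} q_j = 0.
By symmetry each firm produces the same amount; substituting Σ_{j≠i} q_j = 2q_i yields q_i = 114/8 = 57/4.

14.25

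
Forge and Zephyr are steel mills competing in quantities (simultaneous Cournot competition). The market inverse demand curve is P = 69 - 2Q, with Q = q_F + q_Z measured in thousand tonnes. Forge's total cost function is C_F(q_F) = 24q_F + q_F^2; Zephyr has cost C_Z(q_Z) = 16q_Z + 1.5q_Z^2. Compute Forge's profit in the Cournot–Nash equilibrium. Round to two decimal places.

Forge's profit: π_F = (69 - 2Q)q_F - (24q_F + q_F²). Setting ∂π_F/∂q_F = 0: 45 - 6q_F - 2(q_Z) = 0.
Zephyr's profit: π_Z = (69 - 2Q)q_Z - (16q_Z + (3/2)q_Z²). Setting ∂π_Z/∂q_Z = 0: 53 - 7q_Z - 2(q_F) = 0.
Rearranging gives the reaction functions q_F = (45 - 2q_Z)/6 and q_Z = (53 - 2q_F)/7.
Solving the pair: q_F = 11/2, q_Z = 6.
Price P = 69 - 2·(23/2) = 46.
Forge's profit: 46·(11/2) - 24·(11/2) - (11/2)² = 363/4.

90.75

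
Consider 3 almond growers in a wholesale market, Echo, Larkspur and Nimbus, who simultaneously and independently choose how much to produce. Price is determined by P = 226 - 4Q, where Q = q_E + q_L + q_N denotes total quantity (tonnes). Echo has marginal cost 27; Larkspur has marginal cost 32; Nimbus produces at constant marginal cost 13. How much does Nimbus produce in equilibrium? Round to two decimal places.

Echo's profit: π_E = (226 - 4Q)q_E - (27q_E). Setting ∂π_E/∂q_E = 0: 199 - 8q_E - 4(q_L + q_N) = 0.
Larkspur's first-order condition: 194 - 8q_L - 4(q_E + q_N) = 0.
Nimbus's profit: π_N = (226 - 4Q)q_N - (13q_N). Setting ∂π_N/∂q_N = 0: 213 - 8q_N - 4(q_E + q_L) = 0.
Summing all 3 equations gives 606 − 16Q = 0, hence Q = 303/8.
Back-substituting: q_E = (199 − 303/2)/4 = 95/8, q_L = (194 − 303/2)/4 = 85/8, q_N = (213 − 303/2)/4 = 123/8.

15.38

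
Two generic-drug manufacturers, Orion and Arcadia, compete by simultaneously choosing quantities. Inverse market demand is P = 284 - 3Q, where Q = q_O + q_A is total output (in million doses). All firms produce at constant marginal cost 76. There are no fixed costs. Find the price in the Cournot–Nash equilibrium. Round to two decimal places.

A representative firm's profit is π_i = q_i(284 - 3Q) - 76q_i.
Setting ∂π_i/∂q_i = 0 with rivals' quantities fixed: 208 - 6q_i - 3q_j = 0.
By symmetry each firm produces the same amount; substituting q_j = q_i yields q_i = 208/9.
Total output Q = 416/9, so price P = 284 - 3·(416/9) = 436/3.

145.33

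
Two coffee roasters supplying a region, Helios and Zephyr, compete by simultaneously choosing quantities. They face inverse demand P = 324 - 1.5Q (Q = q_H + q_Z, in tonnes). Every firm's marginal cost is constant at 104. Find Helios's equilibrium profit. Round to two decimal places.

A representative firm's profit is π_i = q_i(324 - 1.5Q) - 104q_i.
First-order condition (treating rivals' output as given): 220 - 3q_i - (3/2)q_j = 0.
By symmetry each firm produces the same amount; substituting q_j = q_i yields q_i = 220/(9/2) = 440/9.
Price P = 324 - (3/2)·(880/9) = 532/3.
Helios's profit: (532/3 - 104)·(440/9) = 3585.1852.

3585.19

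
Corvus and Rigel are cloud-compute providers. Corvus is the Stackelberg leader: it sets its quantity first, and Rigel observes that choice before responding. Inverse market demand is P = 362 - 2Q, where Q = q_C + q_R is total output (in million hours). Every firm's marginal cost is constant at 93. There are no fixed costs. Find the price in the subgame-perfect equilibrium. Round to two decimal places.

160.25

Solve by backward induction. Given q_C, the follower Rigel maximises π_R = (362 - 2q_C - 2q_R)q_R - 93q_R.
Setting the follower's marginal profit to zero, 269 - 2q_C - 4q_R = 0, i.e. q_R = (269 - 2q_C)/4.
Corvus substitutes q_R(q_C) into its own profit: π_C = q_C(362 - 2q_C - (269 - 2q_C)/2) - 93q_C = (455/2 - q_C)q_C - 93q_C.
Leader FOC: 269/2 - 2q_C = 0, so q_C = 269/4.
Then q_R = (269 - 2·(269/4))/4 = 269/8.
Total output Q = 807/8, so price P = 362 - 2·(807/8) = 641/4.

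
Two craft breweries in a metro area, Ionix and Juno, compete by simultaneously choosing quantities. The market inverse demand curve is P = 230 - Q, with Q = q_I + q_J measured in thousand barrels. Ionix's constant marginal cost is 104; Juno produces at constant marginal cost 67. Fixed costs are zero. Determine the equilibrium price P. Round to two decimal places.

133.67

Ionix's profit: π_I = (230 - Q)q_I - (104q_I). Setting ∂π_I/∂q_I = 0: 126 - 2q_I - (q_J) = 0.
Juno's first-order condition: 163 - 2q_J - (q_I) = 0.
Best responses: q_I = (126 - q_J)/2, q_J = (163 - q_I)/2.
Substituting one into the other gives q_I = 89/3 and q_J = 200/3.
Total output Q = 289/3, so price P = 230 - 289/3 = 401/3.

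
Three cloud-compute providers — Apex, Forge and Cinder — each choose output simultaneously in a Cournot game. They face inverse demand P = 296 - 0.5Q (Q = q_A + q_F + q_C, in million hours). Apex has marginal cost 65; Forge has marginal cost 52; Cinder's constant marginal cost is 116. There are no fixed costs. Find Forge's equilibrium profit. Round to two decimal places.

12880.13

Apex's profit: π_A = (296 - 0.5Q)q_A - (65q_A). Setting ∂π_A/∂q_A = 0: 231 - q_A - (1/2)(q_F + q_C) = 0.
Forge's first-order condition: 244 - q_F - (1/2)(q_A + q_C) = 0.
Cinder's profit: π_C = (296 - 0.5Q)q_C - (116q_C). Setting ∂π_C/∂q_C = 0: 180 - q_C - (1/2)(q_A + q_F) = 0.
Summing all 3 equations gives 655 − 2Q = 0, hence Q = 655/2.
Back-substituting: q_A = (231 − 655/4)/(1/2) = 269/2, q_F = (244 − 655/4)/(1/2) = 321/2, q_C = (180 − 655/4)/(1/2) = 65/2.
Price P = 296 - (1/2)·(655/2) = 529/4.
Forge's profit: (529/4 - 52)·(321/2) = 12880.1250.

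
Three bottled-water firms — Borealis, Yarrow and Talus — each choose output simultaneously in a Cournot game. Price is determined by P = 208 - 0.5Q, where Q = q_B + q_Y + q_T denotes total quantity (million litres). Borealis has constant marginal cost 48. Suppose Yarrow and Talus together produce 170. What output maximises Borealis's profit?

With rivals' combined output fixed at 170, Borealis's profit is π_B = (208 - (1/2)·170 - (1/2)q_B)q_B - (48q_B) = (123 - (1/2)q_B)q_B - (48q_B).
∂π_B/∂q_B = 75 - q_B = 0, so q_B = 75.

75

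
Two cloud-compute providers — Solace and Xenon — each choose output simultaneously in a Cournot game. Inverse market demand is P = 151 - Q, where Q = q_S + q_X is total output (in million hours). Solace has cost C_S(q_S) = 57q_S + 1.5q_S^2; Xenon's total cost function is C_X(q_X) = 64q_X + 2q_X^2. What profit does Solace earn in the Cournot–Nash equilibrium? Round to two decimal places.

Solace's profit: π_S = (151 - Q)q_S - (57q_S + (3/2)q_S²). Setting ∂π_S/∂q_S = 0: 94 - 5q_S - (q_X) = 0.
Xenon's first-order condition: 87 - 6q_X - (q_S) = 0.
So q_S = (94 - q_X)/5 and q_X = (87 - q_S)/6.
Substituting one into the other gives q_S = 477/29 and q_X = 341/29.
Price P = 151 - 818/29 = 122.7931.
Solace's profit: 122.7931·(477/29) - 57·(477/29) - (3/2)(477/29)² = 676.3644.

676.36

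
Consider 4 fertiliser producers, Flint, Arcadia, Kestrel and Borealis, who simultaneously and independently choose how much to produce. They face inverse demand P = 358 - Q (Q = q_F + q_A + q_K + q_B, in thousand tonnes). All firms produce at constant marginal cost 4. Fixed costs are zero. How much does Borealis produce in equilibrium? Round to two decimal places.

70.80

A representative firm's profit is π_i = q_i(358 - Q) - 4q_i.
First-order condition (treating rivals' output as given): 354 - 2q_i - Σ_{j≠i} q_j = 0.
By symmetry each firm produces the same amount; substituting Σ_{j≠i} q_j = 3q_i yields q_i = 354/5.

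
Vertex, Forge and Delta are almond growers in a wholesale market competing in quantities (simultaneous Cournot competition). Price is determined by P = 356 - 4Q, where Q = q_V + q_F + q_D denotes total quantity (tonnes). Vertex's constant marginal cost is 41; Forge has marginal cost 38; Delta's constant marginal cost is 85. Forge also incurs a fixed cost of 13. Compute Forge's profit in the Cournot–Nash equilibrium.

2103

Vertex's profit: π_V = (356 - 4Q)q_V - (41q_V). Setting ∂π_V/∂q_V = 0: 315 - 8q_V - 4(q_F + q_D) = 0.
Forge's profit: π_F = (356 - 4Q)q_F - (38q_F). Setting ∂π_F/∂q_F = 0: 318 - 8q_F - 4(q_V + q_D) = 0.
Delta's first-order condition: 271 - 8q_D - 4(q_V + q_F) = 0.
Summing all 3 equations gives 904 − 16Q = 0, hence Q = 113/2.
Back-substituting: q_V = (315 − 226)/4 = 89/4, q_F = (318 − 226)/4 = 23, q_D = (271 − 226)/4 = 45/4.
Price P = 356 - 4·(113/2) = 130.
Forge's profit: (130 - 38)·23 - 13 = 2103.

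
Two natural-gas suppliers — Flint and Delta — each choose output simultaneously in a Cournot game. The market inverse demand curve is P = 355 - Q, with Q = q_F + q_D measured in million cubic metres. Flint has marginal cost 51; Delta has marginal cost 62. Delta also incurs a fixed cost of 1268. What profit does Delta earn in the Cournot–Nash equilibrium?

7568

Flint's profit: π_F = (355 - Q)q_F - (51q_F). Setting ∂π_F/∂q_F = 0: 304 - 2q_F - (q_D) = 0.
Delta's profit: π_D = (355 - Q)q_D - (62q_D). Setting ∂π_D/∂q_D = 0: 293 - 2q_D - (q_F) = 0.
Rearranging gives the reaction functions q_F = (304 - q_D)/2 and q_D = (293 - q_F)/2.
Solving the pair: q_F = 105, q_D = 94.
Price P = 355 - 199 = 156.
Delta's profit: (156 - 62)·94 - 1268 = 7568.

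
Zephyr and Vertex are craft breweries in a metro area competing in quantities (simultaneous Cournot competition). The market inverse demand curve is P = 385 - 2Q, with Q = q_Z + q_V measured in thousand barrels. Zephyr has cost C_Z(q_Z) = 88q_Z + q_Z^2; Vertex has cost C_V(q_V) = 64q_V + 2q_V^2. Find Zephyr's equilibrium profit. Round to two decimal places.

4659.23

Zephyr's profit: π_Z = (385 - 2Q)q_Z - (88q_Z + q_Z²). Setting ∂π_Z/∂q_Z = 0: 297 - 6q_Z - 2(q_V) = 0.
Vertex's first-order condition: 321 - 8q_V - 2(q_Z) = 0.
Best responses: q_Z = (297 - 2q_V)/6, q_V = (321 - 2q_Z)/8.
Solving the pair: q_Z = 867/22, q_V = 333/11.
Price P = 385 - 2·(1533/22) = 245.6364.
Zephyr's profit: 245.6364·(867/22) - 88·(867/22) - (867/22)² = 4659.2293.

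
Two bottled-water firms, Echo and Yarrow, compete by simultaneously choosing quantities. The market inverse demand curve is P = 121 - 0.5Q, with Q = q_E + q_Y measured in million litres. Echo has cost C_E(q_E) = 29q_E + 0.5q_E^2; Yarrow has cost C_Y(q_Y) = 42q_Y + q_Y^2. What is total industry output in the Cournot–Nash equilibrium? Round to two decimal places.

60.61

Echo's profit: π_E = (121 - 0.5Q)q_E - (29q_E + (1/2)q_E²). Setting ∂π_E/∂q_E = 0: 92 - 2q_E - (1/2)(q_Y) = 0.
Yarrow's first-order condition: 79 - 3q_Y - (1/2)(q_E) = 0.
So q_E = (92 - (1/2)q_Y)/2 and q_Y = (79 - (1/2)q_E)/3.
Substituting one into the other gives q_E = 946/23 and q_Y = 448/23.
Total output Q = 946/23 + 448/23 = 1394/23.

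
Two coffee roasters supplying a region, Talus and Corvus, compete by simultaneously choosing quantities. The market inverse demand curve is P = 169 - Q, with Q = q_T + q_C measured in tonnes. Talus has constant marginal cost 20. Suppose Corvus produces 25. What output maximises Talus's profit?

With the rival's output fixed at 25, Talus's profit is π_T = (169 - 25 - q_T)q_T - (20q_T) = (144 - q_T)q_T - (20q_T).
∂π_T/∂q_T = 124 - 2q_T = 0, so q_T = 62.

62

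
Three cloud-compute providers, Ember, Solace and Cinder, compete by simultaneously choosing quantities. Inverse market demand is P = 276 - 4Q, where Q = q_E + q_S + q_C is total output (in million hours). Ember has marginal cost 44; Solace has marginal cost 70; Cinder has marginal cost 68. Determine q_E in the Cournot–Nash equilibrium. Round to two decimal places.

Ember's profit: π_E = (276 - 4Q)q_E - (44q_E). Setting ∂π_E/∂q_E = 0: 232 - 8q_E - 4(q_S + q_C) = 0.
Solace's first-order condition: 206 - 8q_S - 4(q_E + q_C) = 0.
Cinder's first-order condition: 208 - 8q_C - 4(q_E + q_S) = 0.
Adding the 3 first-order conditions: 646 − 16Q = 0, so Q = 323/8.
Back-substituting: q_E = (232 − 323/2)/4 = 141/8, q_S = (206 − 323/2)/4 = 89/8, q_C = (208 − 323/2)/4 = 93/8.

17.63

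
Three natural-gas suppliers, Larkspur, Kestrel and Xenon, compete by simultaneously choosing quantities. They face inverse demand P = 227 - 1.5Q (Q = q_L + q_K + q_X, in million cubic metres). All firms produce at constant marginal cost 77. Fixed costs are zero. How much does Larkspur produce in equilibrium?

25

A representative firm's profit is π_i = q_i(227 - 1.5Q) - 77q_i.
First-order condition (treating rivals' output as given): 150 - 3q_i - (3/2)·Σ_{j≠i} q_j = 0.
With identical firms every q_j equals q_i, so Σ_{j≠i} q_j = 2q_i and 150 = 6q_i, giving q_i = 25.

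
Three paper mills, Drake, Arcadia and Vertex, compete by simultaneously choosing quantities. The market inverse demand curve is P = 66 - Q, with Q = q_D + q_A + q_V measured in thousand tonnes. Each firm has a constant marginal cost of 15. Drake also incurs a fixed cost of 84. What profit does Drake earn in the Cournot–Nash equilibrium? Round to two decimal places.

78.56

Each firm earns π_i = (66 - Q)q_i - 15q_i.
Setting ∂π_i/∂q_i = 0 with rivals' quantities fixed: 51 - 2q_i - Σ_{j≠i} q_j = 0.
By symmetry each firm produces the same amount; substituting Σ_{j≠i} q_j = 2q_i yields q_i = 51/4.
Price P = 66 - 153/4 = 111/4.
Drake's profit: (111/4 - 15)·(51/4) - 84 = 1257/16.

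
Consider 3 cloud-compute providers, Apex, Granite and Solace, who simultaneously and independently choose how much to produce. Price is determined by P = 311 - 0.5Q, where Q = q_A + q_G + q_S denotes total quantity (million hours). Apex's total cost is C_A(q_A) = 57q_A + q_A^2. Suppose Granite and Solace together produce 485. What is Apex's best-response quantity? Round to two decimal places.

3.83

With rivals' combined output fixed at 485, Apex's profit is π_A = (311 - (1/2)·485 - (1/2)q_A)q_A - (57q_A + q_A²) = (137/2 - (1/2)q_A)q_A - (57q_A + q_A²).
∂π_A/∂q_A = 23/2 - 3q_A = 0, so q_A = 23/6.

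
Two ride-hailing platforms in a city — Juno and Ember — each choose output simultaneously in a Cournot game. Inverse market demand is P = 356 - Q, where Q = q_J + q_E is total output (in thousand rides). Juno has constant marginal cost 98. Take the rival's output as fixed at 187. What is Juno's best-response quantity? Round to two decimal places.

With the rival's output fixed at 187, Juno's profit is π_J = (356 - 187 - q_J)q_J - (98q_J) = (169 - q_J)q_J - (98q_J).
∂π_J/∂q_J = 71 - 2q_J = 0, so q_J = 71/2.

35.50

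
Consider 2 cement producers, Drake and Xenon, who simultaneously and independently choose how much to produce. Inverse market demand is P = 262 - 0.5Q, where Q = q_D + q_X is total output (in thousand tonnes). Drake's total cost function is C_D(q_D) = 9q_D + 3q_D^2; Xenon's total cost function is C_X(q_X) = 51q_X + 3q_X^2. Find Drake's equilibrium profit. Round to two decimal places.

Drake's profit: π_D = (262 - 0.5Q)q_D - (9q_D + 3q_D²). Setting ∂π_D/∂q_D = 0: 253 - 7q_D - (1/2)(q_X) = 0.
Xenon's profit: π_X = (262 - 0.5Q)q_X - (51q_X + 3q_X²). Setting ∂π_X/∂q_X = 0: 211 - 7q_X - (1/2)(q_D) = 0.
So q_D = (253 - (1/2)q_X)/7 and q_X = (211 - (1/2)q_D)/7.
Substituting one into the other gives q_D = 34.1641 and q_X = 27.7026.
Price P = 262 - (1/2)·(928/15) = 231.0667.
Drake's profit: 231.0667·34.1641 - 9·34.1641 - 3·34.1641² = 4085.1507.

4085.15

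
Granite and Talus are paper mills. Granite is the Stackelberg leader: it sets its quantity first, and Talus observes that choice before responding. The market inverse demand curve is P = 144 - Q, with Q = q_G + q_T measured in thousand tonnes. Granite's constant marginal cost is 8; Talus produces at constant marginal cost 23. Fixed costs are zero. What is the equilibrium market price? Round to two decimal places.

45.75

The follower Talus best-responds to any q_G: π_T = (144 - Q)q_T - 23q_T.
∂π_T/∂q_T = 121 - q_G - 2q_T = 0 gives the reaction function q_T = (121 - q_G)/2.
The leader anticipates this reaction. Substituting into P = 144 - Q gives P = 167/2 - (1/2)q_G, so π_G = (167/2 - (1/2)q_G)q_G - 8q_G.
Maximising: ∂π_G/∂q_G = 151/2 - q_G = 0, giving q_G = 151/2.
Then q_T = (121 - 151/2)/2 = 91/4.
Total output Q = 393/4, so price P = 144 - 393/4 = 183/4.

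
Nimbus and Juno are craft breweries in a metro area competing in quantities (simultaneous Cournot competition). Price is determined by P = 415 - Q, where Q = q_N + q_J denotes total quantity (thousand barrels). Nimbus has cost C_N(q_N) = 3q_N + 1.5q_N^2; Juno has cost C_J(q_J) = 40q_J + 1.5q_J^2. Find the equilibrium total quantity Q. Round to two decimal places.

131.17

Nimbus's profit: π_N = (415 - Q)q_N - (3q_N + (3/2)q_N²). Setting ∂π_N/∂q_N = 0: 412 - 5q_N - (q_J) = 0.
Juno's first-order condition: 375 - 5q_J - (q_N) = 0.
So q_N = (412 - q_J)/5 and q_J = (375 - q_N)/5.
Solving the pair: q_N = 1685/24, q_J = 1463/24.
Total output Q = 1685/24 + 1463/24 = 787/6.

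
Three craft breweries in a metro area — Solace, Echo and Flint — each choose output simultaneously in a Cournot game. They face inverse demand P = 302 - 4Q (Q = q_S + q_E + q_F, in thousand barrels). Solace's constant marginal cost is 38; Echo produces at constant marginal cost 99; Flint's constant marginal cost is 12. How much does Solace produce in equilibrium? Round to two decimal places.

Solace's profit: π_S = (302 - 4Q)q_S - (38q_S). Setting ∂π_S/∂q_S = 0: 264 - 8q_S - 4(q_E + q_F) = 0.
Echo's profit: π_E = (302 - 4Q)q_E - (99q_E). Setting ∂π_E/∂q_E = 0: 203 - 8q_E - 4(q_S + q_F) = 0.
Flint's first-order condition: 290 - 8q_F - 4(q_S + q_E) = 0.
Summing all 3 equations gives 757 − 16Q = 0, hence Q = 757/16.
Back-substituting: q_S = (264 − 757/4)/4 = 299/16, q_E = (203 − 757/4)/4 = 55/16, q_F = (290 − 757/4)/4 = 403/16.

18.69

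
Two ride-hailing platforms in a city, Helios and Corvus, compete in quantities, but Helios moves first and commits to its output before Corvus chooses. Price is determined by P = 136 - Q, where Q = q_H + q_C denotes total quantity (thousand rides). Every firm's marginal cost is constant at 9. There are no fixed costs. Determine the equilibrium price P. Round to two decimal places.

The follower Corvus best-responds to any q_H: π_C = (136 - Q)q_C - 9q_C.
Follower FOC: 127 - q_H - 2q_C = 0, so q_C(q_H) = (127 - q_H)/2.
Helios substitutes q_C(q_H) into its own profit: π_H = q_H(136 - q_H - (127 - q_H)/2) - 9q_H = (145/2 - (1/2)q_H)q_H - 9q_H.
Maximising: ∂π_H/∂q_H = 127/2 - q_H = 0, giving q_H = 127/2.
Then q_C = (127 - 127/2)/2 = 127/4.
Total output Q = 381/4, so price P = 136 - 381/4 = 163/4.

40.75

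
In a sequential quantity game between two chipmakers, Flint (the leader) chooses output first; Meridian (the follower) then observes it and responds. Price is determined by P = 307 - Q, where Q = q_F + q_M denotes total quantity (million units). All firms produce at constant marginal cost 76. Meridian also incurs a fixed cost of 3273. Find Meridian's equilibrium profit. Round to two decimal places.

62.06

Solve by backward induction. Given q_F, the follower Meridian maximises π_M = (307 - q_F - q_M)q_M - 76q_M.
Setting the follower's marginal profit to zero, 231 - q_F - 2q_M = 0, i.e. q_M = (231 - q_F)/2.
The leader anticipates this reaction. Substituting into P = 307 - Q gives P = 383/2 - (1/2)q_F, so π_F = (383/2 - (1/2)q_F)q_F - 76q_F.
Leader FOC: 231/2 - q_F = 0, so q_F = 231/2.
Then q_M = (231 - 231/2)/2 = 231/4.
Price P = 307 - 693/4 = 535/4.
Meridian's profit: (535/4 - 76)·(231/4) - 3273 = 993/16.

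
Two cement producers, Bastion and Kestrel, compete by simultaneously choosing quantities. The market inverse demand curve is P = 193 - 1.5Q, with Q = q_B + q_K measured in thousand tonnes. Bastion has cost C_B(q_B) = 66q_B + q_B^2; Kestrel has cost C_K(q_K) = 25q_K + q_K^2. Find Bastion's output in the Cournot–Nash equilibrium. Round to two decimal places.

16.84

Bastion's profit: π_B = (193 - 1.5Q)q_B - (66q_B + q_B²). Setting ∂π_B/∂q_B = 0: 127 - 5q_B - (3/2)(q_K) = 0.
Kestrel's profit: π_K = (193 - 1.5Q)q_K - (25q_K + q_K²). Setting ∂π_K/∂q_K = 0: 168 - 5q_K - (3/2)(q_B) = 0.
So q_B = (127 - (3/2)q_K)/5 and q_K = (168 - (3/2)q_B)/5.
Solving the pair: q_B = 1532/91, q_K = 28.5495.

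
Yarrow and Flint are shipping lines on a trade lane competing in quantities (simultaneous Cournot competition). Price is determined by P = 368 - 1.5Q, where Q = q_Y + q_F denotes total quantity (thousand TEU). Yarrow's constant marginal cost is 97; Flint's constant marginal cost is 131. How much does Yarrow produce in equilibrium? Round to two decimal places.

Yarrow's profit: π_Y = (368 - 1.5Q)q_Y - (97q_Y). Setting ∂π_Y/∂q_Y = 0: 271 - 3q_Y - (3/2)(q_F) = 0.
Flint's first-order condition: 237 - 3q_F - (3/2)(q_Y) = 0.
Best responses: q_Y = (271 - (3/2)q_F)/3, q_F = (237 - (3/2)q_Y)/3.
Substituting one into the other gives q_Y = 610/9 and q_F = 406/9.

67.78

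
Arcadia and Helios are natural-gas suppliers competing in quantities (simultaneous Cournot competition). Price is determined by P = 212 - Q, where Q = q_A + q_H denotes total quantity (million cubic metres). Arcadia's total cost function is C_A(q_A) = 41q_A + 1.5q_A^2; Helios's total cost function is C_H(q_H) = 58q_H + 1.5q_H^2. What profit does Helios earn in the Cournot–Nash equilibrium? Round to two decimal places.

1557.30

Arcadia's profit: π_A = (212 - Q)q_A - (41q_A + (3/2)q_A²). Setting ∂π_A/∂q_A = 0: 171 - 5q_A - (q_H) = 0.
Helios's profit: π_H = (212 - Q)q_H - (58q_H + (3/2)q_H²). Setting ∂π_H/∂q_H = 0: 154 - 5q_H - (q_A) = 0.
Best responses: q_A = (171 - q_H)/5, q_H = (154 - q_A)/5.
Substituting one into the other gives q_A = 701/24 and q_H = 599/24.
Price P = 212 - 325/6 = 947/6.
Helios's profit: (947/6)·(599/24) - 58·(599/24) - (3/2)(599/24)² = 1557.2960.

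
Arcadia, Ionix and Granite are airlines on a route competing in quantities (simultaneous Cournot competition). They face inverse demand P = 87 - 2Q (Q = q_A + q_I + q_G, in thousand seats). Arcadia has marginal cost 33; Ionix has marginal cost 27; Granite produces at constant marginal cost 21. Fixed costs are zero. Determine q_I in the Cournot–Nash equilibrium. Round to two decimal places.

Arcadia's profit: π_A = (87 - 2Q)q_A - (33q_A). Setting ∂π_A/∂q_A = 0: 54 - 4q_A - 2(q_I + q_G) = 0.
Ionix's profit: π_I = (87 - 2Q)q_I - (27q_I). Setting ∂π_I/∂q_I = 0: 60 - 4q_I - 2(q_A + q_G) = 0.
Granite's profit: π_G = (87 - 2Q)q_G - (21q_G). Setting ∂π_G/∂q_G = 0: 66 - 4q_G - 2(q_A + q_I) = 0.
Summing all 3 equations gives 180 − 8Q = 0, hence Q = 45/2.
Back-substituting: q_A = (54 − 45)/2 = 9/2, q_I = (60 − 45)/2 = 15/2, q_G = (66 − 45)/2 = 21/2.

7.50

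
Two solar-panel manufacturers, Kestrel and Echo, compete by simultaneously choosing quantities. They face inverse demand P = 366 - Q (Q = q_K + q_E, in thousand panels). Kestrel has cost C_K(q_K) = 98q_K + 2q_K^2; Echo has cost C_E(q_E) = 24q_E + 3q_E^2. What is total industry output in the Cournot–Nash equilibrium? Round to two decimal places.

76.30

Kestrel's profit: π_K = (366 - Q)q_K - (98q_K + 2q_K²). Setting ∂π_K/∂q_K = 0: 268 - 6q_K - (q_E) = 0.
Echo's profit: π_E = (366 - Q)q_E - (24q_E + 3q_E²). Setting ∂π_E/∂q_E = 0: 342 - 8q_E - (q_K) = 0.
So q_K = (268 - q_E)/6 and q_E = (342 - q_K)/8.
Solving the pair: q_K = 1802/47, q_E = 1784/47.
Total output Q = 1802/47 + 1784/47 = 76.2979.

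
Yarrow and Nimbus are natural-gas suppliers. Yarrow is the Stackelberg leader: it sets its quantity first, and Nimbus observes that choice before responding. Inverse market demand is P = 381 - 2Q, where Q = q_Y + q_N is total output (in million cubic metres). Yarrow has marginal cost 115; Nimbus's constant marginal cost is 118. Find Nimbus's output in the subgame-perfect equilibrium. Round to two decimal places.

32.13

The follower Nimbus best-responds to any q_Y: π_N = (381 - 2Q)q_N - 118q_N.
∂π_N/∂q_N = 263 - 2q_Y - 4q_N = 0 gives the reaction function q_N = (263 - 2q_Y)/4.
The leader anticipates this reaction. Substituting into P = 381 - 2Q gives P = 499/2 - q_Y, so π_Y = (499/2 - q_Y)q_Y - 115q_Y.
Maximising: ∂π_Y/∂q_Y = 269/2 - 2q_Y = 0, giving q_Y = 269/4.
Then q_N = (263 - 2·(269/4))/4 = 257/8.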